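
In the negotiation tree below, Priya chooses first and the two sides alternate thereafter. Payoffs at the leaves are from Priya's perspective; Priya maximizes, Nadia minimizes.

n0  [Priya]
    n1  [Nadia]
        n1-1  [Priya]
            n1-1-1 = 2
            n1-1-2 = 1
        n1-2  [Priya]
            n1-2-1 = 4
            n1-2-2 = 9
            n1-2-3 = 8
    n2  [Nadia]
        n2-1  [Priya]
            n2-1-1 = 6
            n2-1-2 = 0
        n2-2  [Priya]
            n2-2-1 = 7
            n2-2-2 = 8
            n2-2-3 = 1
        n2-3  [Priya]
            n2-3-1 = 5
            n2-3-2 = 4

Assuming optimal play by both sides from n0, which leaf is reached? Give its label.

n2-3-1

n1-1 (Priya): max(2, 1) = 2
n1-2 (Priya): max(4, 9, 8) = 9
n1 (Nadia): min(2, 9) = 2
n2-1 (Priya): max(6, 0) = 6
n2-2 (Priya): max(7, 8, 1) = 8
n2-3 (Priya): max(5, 4) = 5
n2 (Nadia): min(6, 8, 5) = 5
n0 (Priya): max(2, 5) = 5
At n0, Priya picks n2 (highest: 5).
At n2, Nadia picks n2-3 (lowest: 5).
At n2-3, Priya picks n2-3-1 (highest: 5).
Terminal value 5.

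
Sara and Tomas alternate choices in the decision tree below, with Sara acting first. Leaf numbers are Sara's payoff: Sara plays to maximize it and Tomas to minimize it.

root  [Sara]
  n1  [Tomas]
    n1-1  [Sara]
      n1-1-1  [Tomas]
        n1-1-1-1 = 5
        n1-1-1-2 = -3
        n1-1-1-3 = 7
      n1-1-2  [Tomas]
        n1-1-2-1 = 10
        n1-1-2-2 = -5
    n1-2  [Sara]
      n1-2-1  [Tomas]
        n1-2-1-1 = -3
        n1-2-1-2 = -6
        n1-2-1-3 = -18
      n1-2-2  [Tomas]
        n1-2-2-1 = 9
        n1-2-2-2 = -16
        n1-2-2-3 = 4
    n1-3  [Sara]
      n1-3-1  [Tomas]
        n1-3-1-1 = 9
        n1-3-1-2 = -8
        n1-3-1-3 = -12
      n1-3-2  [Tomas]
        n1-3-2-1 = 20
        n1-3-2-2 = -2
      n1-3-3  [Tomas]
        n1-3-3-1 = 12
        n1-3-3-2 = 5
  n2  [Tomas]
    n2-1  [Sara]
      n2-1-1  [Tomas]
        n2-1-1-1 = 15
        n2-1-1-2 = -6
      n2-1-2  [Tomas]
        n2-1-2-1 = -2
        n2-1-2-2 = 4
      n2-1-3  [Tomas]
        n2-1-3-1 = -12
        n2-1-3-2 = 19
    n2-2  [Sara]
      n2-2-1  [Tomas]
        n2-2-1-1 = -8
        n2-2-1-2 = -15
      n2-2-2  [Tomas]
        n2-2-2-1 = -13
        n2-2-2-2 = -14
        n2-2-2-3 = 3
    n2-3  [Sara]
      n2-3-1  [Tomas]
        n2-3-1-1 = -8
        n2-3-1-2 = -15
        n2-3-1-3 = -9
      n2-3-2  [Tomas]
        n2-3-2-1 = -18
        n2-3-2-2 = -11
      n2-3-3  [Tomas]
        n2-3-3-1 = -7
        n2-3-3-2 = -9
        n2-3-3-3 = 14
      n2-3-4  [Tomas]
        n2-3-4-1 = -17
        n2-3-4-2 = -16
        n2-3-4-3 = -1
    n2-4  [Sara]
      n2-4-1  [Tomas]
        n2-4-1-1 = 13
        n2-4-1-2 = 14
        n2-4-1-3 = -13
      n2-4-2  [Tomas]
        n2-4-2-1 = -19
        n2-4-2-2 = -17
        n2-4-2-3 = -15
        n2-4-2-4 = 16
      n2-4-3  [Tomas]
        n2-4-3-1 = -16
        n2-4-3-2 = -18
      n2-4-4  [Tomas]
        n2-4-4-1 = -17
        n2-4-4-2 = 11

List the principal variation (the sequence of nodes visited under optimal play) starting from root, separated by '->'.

root -> n2 -> n2-2 -> n2-2-2 -> n2-2-2-2

n1-1-1 (Tomas): min(5, -3, 7) = -3
n1-1-2 (Tomas): min(10, -5) = -5
n1-1 (Sara): max(-3, -5) = -3
n1-2-1 (Tomas): min(-3, -6, -18) = -18
n1-2-2 (Tomas): min(9, -16, 4) = -16
n1-2 (Sara): max(-18, -16) = -16
n1-3-1 (Tomas): min(9, -8, -12) = -12
n1-3-2 (Tomas): min(20, -2) = -2
n1-3-3 (Tomas): min(12, 5) = 5
n1-3 (Sara): max(-12, -2, 5) = 5
n1 (Tomas): min(-3, -16, 5) = -16
n2-1-1 (Tomas): min(15, -6) = -6
n2-1-2 (Tomas): min(-2, 4) = -2
n2-1-3 (Tomas): min(-12, 19) = -12
n2-1 (Sara): max(-6, -2, -12) = -2
n2-2-1 (Tomas): min(-8, -15) = -15
n2-2-2 (Tomas): min(-13, -14, 3) = -14
n2-2 (Sara): max(-15, -14) = -14
n2-3-1 (Tomas): min(-8, -15, -9) = -15
n2-3-2 (Tomas): min(-18, -11) = -18
n2-3-3 (Tomas): min(-7, -9, 14) = -9
n2-3-4 (Tomas): min(-17, -16, -1) = -17
n2-3 (Sara): max(-15, -18, -9, -17) = -9
n2-4-1 (Tomas): min(13, 14, -13) = -13
n2-4-2 (Tomas): min(-19, -17, -15, 16) = -19
n2-4-3 (Tomas): min(-16, -18) = -18
n2-4-4 (Tomas): min(-17, 11) = -17
n2-4 (Sara): max(-13, -19, -18, -17) = -13
n2 (Tomas): min(-2, -14, -9, -13) = -14
root (Sara): max(-16, -14) = -14
At root, Sara picks n2 (highest: -14).
At n2, Tomas picks n2-2 (lowest: -14).
At n2-2, Sara picks n2-2-2 (highest: -14).
At n2-2-2, Tomas picks n2-2-2-2 (lowest: -14).
Terminal value -14.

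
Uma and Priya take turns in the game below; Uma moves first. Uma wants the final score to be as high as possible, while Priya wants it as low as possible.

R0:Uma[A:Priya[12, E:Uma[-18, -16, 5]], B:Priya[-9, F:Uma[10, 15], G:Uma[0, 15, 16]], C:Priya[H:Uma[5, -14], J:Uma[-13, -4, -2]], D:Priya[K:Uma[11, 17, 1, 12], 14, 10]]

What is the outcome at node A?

E (Uma): max(-18, -16, 5) = 5
A (Priya): min(12, 5) = 5

5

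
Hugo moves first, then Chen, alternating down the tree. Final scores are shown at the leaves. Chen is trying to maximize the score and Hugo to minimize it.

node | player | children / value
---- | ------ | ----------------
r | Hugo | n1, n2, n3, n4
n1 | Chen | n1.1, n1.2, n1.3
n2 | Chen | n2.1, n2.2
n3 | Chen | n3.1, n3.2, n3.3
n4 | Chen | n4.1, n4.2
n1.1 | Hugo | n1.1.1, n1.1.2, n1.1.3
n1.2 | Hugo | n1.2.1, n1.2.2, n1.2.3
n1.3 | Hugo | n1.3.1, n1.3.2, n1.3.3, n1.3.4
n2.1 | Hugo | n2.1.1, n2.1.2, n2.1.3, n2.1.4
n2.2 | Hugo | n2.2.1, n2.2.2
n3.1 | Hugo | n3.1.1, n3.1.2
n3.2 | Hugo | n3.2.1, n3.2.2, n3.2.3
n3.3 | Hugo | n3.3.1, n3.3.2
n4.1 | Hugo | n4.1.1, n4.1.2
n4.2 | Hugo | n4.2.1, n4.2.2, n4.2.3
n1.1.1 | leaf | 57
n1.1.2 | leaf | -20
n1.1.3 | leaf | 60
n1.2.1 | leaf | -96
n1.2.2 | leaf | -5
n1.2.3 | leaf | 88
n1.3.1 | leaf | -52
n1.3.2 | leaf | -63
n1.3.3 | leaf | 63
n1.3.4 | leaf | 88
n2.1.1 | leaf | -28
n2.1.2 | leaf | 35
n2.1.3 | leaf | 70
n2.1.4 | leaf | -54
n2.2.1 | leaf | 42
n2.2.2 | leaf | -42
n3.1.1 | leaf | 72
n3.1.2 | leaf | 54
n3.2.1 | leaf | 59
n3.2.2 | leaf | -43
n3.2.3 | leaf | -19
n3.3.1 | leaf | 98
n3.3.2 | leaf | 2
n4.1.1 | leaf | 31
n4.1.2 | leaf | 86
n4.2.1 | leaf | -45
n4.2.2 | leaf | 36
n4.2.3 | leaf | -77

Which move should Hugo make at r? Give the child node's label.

n1.1 (Hugo): min(57, -20, 60) = -20
n1.2 (Hugo): min(-96, -5, 88) = -96
n1.3 (Hugo): min(-52, -63, 63, 88) = -63
n1 (Chen): max(-20, -96, -63) = -20
n2.1 (Hugo): min(-28, 35, 70, -54) = -54
n2.2 (Hugo): min(42, -42) = -42
n2 (Chen): max(-54, -42) = -42
n3.1 (Hugo): min(72, 54) = 54
n3.2 (Hugo): min(59, -43, -19) = -43
n3.3 (Hugo): min(98, 2) = 2
n3 (Chen): max(54, -43, 2) = 54
n4.1 (Hugo): min(31, 86) = 31
n4.2 (Hugo): min(-45, 36, -77) = -77
n4 (Chen): max(31, -77) = 31
r (Hugo): min(-20, -42, 54, 31) = -42
Hugo at r wants the lowest of {n1=-20, n2=-42, n3=54, n4=31}, so chooses n2.

n2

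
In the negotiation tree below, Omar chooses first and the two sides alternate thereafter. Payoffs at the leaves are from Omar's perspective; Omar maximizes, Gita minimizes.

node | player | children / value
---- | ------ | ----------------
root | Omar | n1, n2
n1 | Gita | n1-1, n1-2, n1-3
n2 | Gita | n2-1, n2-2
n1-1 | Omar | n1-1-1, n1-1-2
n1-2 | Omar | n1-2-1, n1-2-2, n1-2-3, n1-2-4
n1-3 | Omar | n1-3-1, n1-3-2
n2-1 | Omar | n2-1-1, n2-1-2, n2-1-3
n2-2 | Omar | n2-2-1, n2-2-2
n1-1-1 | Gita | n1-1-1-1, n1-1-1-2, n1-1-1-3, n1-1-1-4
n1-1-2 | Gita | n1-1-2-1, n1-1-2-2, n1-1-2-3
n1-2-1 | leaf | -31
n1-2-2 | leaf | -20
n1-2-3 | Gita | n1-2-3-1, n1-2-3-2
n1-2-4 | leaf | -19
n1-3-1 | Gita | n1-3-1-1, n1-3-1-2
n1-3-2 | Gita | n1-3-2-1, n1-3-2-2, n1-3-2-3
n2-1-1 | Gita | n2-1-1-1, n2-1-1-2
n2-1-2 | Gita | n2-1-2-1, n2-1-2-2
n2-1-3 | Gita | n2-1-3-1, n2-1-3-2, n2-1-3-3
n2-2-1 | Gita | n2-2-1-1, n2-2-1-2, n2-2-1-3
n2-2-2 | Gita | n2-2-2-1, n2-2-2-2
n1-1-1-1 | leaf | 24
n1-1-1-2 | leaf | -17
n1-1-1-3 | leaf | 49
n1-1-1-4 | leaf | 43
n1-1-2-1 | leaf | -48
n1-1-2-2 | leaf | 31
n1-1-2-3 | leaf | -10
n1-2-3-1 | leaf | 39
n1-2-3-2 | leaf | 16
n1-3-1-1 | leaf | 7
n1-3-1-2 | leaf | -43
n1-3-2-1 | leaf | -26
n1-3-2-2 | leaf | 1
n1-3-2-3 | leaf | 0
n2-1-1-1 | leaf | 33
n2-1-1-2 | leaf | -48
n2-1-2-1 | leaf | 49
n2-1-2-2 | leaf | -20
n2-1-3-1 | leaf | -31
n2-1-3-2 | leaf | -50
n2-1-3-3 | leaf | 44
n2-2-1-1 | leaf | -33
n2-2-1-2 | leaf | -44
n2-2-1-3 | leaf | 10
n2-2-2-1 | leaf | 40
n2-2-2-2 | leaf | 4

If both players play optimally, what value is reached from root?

n1-1-1 (Gita): min(24, -17, 49, 43) = -17
n1-1-2 (Gita): min(-48, 31, -10) = -48
n1-1 (Omar): max(-17, -48) = -17
n1-2-3 (Gita): min(39, 16) = 16
n1-2 (Omar): max(-31, -20, 16, -19) = 16
n1-3-1 (Gita): min(7, -43) = -43
n1-3-2 (Gita): min(-26, 1, 0) = -26
n1-3 (Omar): max(-43, -26) = -26
n1 (Gita): min(-17, 16, -26) = -26
n2-1-1 (Gita): min(33, -48) = -48
n2-1-2 (Gita): min(49, -20) = -20
n2-1-3 (Gita): min(-31, -50, 44) = -50
n2-1 (Omar): max(-48, -20, -50) = -20
n2-2-1 (Gita): min(-33, -44, 10) = -44
n2-2-2 (Gita): min(40, 4) = 4
n2-2 (Omar): max(-44, 4) = 4
n2 (Gita): min(-20, 4) = -20
root (Omar): max(-26, -20) = -20

-20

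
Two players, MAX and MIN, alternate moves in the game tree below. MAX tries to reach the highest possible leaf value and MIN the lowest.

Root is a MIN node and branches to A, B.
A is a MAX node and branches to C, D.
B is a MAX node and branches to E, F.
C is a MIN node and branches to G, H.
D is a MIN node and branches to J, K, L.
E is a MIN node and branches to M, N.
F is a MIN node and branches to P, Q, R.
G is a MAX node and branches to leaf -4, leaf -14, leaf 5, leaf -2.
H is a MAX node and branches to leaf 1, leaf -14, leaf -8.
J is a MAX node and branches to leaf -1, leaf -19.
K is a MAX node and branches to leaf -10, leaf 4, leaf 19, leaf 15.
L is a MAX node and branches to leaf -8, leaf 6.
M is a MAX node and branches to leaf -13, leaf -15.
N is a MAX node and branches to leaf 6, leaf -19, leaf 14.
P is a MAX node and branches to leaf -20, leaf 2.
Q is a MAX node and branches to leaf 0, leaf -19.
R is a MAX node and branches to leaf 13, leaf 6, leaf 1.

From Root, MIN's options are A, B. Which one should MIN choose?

G (MAX): max(-4, -14, 5, -2) = 5
H (MAX): max(1, -14, -8) = 1
C (MIN): min(5, 1) = 1
J (MAX): max(-1, -19) = -1
K (MAX): max(-10, 4, 19, 15) = 19
L (MAX): max(-8, 6) = 6
D (MIN): min(-1, 19, 6) = -1
A (MAX): max(1, -1) = 1
M (MAX): max(-13, -15) = -13
N (MAX): max(6, -19, 14) = 14
E (MIN): min(-13, 14) = -13
P (MAX): max(-20, 2) = 2
Q (MAX): max(0, -19) = 0
R (MAX): max(13, 6, 1) = 13
F (MIN): min(2, 0, 13) = 0
B (MAX): max(-13, 0) = 0
Root (MIN): min(1, 0) = 0
MIN at Root wants the lowest of {A=1, B=0}, so chooses B.

B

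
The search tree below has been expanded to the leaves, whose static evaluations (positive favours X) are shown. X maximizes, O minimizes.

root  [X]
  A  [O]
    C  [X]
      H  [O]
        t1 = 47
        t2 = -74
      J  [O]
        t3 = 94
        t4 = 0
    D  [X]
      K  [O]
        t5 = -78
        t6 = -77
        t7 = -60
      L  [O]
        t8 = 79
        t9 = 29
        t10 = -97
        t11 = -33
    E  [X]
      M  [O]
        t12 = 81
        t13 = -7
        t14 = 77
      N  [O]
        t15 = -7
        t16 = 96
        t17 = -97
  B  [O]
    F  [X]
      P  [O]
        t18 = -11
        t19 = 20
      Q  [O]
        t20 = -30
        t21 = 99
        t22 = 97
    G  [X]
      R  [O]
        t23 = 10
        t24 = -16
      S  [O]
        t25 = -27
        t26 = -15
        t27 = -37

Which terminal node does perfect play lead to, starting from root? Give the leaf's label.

H (O): min(47, -74) = -74
J (O): min(94, 0) = 0
C (X): max(-74, 0) = 0
K (O): min(-78, -77, -60) = -78
L (O): min(79, 29, -97, -33) = -97
D (X): max(-78, -97) = -78
M (O): min(81, -7, 77) = -7
N (O): min(-7, 96, -97) = -97
E (X): max(-7, -97) = -7
A (O): min(0, -78, -7) = -78
P (O): min(-11, 20) = -11
Q (O): min(-30, 99, 97) = -30
F (X): max(-11, -30) = -11
R (O): min(10, -16) = -16
S (O): min(-27, -15, -37) = -37
G (X): max(-16, -37) = -16
B (O): min(-11, -16) = -16
root (X): max(-78, -16) = -16
At root, X picks B (highest: -16).
At B, O picks G (lowest: -16).
At G, X picks R (highest: -16).
At R, O picks t24 (lowest: -16).
Terminal value -16.

t24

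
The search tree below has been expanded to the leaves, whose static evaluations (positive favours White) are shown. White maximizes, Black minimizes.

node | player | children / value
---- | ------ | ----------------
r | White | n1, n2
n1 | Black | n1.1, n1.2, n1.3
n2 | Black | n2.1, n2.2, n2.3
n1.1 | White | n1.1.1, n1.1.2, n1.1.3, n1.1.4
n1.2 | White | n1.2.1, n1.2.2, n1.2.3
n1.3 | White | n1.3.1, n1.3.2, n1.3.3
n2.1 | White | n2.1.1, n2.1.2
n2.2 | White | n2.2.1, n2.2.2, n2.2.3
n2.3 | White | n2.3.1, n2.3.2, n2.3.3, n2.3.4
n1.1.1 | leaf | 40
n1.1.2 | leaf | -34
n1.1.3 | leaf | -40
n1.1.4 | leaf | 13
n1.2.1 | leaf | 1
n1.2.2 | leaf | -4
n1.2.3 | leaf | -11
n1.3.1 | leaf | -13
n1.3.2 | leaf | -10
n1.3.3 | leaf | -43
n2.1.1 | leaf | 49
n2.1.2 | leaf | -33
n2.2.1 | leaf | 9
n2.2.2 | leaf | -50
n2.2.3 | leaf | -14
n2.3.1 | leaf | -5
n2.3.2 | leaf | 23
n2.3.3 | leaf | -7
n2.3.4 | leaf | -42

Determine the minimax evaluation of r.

n1.1 (White): max(40, -34, -40, 13) = 40
n1.2 (White): max(1, -4, -11) = 1
n1.3 (White): max(-13, -10, -43) = -10
n1 (Black): min(40, 1, -10) = -10
n2.1 (White): max(49, -33) = 49
n2.2 (White): max(9, -50, -14) = 9
n2.3 (White): max(-5, 23, -7, -42) = 23
n2 (Black): min(49, 9, 23) = 9
r (White): max(-10, 9) = 9

9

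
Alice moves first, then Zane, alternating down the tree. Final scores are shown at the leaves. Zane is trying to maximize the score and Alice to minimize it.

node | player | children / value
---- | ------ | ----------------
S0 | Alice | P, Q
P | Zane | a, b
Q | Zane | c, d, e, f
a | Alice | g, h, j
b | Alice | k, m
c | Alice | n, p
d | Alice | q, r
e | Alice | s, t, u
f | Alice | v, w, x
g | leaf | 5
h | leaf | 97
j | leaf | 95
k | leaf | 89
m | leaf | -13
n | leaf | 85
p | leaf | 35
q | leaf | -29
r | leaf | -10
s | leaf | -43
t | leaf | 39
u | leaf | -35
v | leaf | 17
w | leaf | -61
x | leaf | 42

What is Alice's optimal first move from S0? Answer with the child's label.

P

a (Alice): min(5, 97, 95) = 5
b (Alice): min(89, -13) = -13
P (Zane): max(5, -13) = 5
c (Alice): min(85, 35) = 35
d (Alice): min(-29, -10) = -29
e (Alice): min(-43, 39, -35) = -43
f (Alice): min(17, -61, 42) = -61
Q (Zane): max(35, -29, -43, -61) = 35
S0 (Alice): min(5, 35) = 5
Alice at S0 wants the lowest of {P=5, Q=35}, so chooses P.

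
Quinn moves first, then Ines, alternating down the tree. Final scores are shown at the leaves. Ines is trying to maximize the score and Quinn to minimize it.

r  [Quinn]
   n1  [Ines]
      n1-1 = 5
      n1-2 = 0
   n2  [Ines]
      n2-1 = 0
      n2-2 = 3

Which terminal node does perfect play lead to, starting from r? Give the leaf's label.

n2-2

n1 (Ines): max(5, 0) = 5
n2 (Ines): max(0, 3) = 3
r (Quinn): min(5, 3) = 3
At r, Quinn picks n2 (lowest: 3).
At n2, Ines picks n2-2 (highest: 3).
Terminal value 3.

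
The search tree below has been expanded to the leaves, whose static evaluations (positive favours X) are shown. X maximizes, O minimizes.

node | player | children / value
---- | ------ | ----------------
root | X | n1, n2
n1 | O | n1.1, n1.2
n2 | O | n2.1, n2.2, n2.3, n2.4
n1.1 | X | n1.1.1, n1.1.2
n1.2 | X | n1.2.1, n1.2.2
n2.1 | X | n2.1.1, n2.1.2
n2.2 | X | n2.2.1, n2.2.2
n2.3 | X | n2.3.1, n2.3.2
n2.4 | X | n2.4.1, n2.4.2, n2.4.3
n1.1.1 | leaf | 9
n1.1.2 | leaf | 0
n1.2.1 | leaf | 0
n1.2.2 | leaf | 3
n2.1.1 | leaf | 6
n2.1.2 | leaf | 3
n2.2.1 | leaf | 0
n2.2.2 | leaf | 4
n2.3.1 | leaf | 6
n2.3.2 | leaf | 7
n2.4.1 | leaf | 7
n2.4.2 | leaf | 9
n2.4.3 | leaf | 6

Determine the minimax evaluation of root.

4

n1.1 (X): max(9, 0) = 9
n1.2 (X): max(0, 3) = 3
n1 (O): min(9, 3) = 3
n2.1 (X): max(6, 3) = 6
n2.2 (X): max(0, 4) = 4
n2.3 (X): max(6, 7) = 7
n2.4 (X): max(7, 9, 6) = 9
n2 (O): min(6, 4, 7, 9) = 4
root (X): max(3, 4) = 4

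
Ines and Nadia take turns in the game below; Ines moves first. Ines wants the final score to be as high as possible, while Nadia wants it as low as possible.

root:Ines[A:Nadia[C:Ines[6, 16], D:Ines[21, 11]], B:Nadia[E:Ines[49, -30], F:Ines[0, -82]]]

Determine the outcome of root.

C (Ines): max(6, 16) = 16
D (Ines): max(21, 11) = 21
A (Nadia): min(16, 21) = 16
E (Ines): max(49, -30) = 49
F (Ines): max(0, -82) = 0
B (Nadia): min(49, 0) = 0
root (Ines): max(16, 0) = 16

16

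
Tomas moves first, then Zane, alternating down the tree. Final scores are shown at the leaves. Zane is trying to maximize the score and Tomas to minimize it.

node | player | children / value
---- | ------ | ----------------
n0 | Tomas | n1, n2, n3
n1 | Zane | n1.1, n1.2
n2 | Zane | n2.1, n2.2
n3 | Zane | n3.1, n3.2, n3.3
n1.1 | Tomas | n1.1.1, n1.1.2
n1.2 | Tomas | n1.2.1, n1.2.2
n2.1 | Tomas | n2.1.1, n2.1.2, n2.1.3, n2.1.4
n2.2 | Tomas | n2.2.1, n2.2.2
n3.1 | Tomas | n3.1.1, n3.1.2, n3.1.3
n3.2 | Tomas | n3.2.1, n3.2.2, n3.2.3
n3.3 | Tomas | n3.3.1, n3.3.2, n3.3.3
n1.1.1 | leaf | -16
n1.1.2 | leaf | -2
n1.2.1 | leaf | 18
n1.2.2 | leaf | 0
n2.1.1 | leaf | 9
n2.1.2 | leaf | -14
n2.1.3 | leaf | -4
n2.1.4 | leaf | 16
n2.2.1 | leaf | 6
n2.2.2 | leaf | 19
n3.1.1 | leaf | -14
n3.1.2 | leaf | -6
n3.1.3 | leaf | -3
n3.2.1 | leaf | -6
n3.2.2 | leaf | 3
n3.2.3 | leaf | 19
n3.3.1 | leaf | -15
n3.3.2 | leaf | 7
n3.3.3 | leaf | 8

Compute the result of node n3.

-6

n3.1 (Tomas): min(-14, -6, -3) = -14
n3.2 (Tomas): min(-6, 3, 19) = -6
n3.3 (Tomas): min(-15, 7, 8) = -15
n3 (Zane): max(-14, -6, -15) = -6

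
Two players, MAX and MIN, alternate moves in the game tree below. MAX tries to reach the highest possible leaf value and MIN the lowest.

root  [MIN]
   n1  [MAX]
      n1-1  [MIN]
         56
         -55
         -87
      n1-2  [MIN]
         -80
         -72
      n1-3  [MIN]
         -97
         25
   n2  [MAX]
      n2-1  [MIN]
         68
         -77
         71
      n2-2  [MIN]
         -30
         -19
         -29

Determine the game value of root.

n1-1 (MIN): min(56, -55, -87) = -87
n1-2 (MIN): min(-80, -72) = -80
n1-3 (MIN): min(-97, 25) = -97
n1 (MAX): max(-87, -80, -97) = -80
n2-1 (MIN): min(68, -77, 71) = -77
n2-2 (MIN): min(-30, -19, -29) = -30
n2 (MAX): max(-77, -30) = -30
root (MIN): min(-80, -30) = -80

-80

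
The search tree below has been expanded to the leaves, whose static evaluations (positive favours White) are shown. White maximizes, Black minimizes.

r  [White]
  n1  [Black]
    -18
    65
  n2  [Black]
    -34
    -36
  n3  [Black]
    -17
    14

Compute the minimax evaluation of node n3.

n3 (Black): min(-17, 14) = -17

-17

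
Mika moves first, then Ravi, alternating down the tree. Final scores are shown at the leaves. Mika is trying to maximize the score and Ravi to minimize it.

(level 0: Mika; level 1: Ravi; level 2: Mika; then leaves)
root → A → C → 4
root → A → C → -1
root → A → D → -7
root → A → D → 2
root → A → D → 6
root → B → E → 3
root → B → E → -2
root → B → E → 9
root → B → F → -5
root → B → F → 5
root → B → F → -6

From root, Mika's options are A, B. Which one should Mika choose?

B

C (Mika): max(4, -1) = 4
D (Mika): max(-7, 2, 6) = 6
A (Ravi): min(4, 6) = 4
E (Mika): max(3, -2, 9) = 9
F (Mika): max(-5, 5, -6) = 5
B (Ravi): min(9, 5) = 5
root (Mika): max(4, 5) = 5
Mika at root wants the highest of {A=4, B=5}, so chooses B.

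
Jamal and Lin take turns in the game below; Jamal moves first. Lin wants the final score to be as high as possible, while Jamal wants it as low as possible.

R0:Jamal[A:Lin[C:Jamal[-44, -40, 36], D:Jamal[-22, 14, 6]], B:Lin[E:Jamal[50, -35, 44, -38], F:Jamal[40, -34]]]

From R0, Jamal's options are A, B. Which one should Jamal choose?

B

C (Jamal): min(-44, -40, 36) = -44
D (Jamal): min(-22, 14, 6) = -22
A (Lin): max(-44, -22) = -22
E (Jamal): min(50, -35, 44, -38) = -38
F (Jamal): min(40, -34) = -34
B (Lin): max(-38, -34) = -34
R0 (Jamal): min(-22, -34) = -34
Jamal at R0 wants the lowest of {A=-22, B=-34}, so chooses B.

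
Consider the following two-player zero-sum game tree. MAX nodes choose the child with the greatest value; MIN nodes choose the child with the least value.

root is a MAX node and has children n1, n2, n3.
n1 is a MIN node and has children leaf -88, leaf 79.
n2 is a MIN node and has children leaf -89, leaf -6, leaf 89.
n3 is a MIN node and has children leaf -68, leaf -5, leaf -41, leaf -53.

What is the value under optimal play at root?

-68

n1 (MIN): min(-88, 79) = -88
n2 (MIN): min(-89, -6, 89) = -89
n3 (MIN): min(-68, -5, -41, -53) = -68
root (MAX): max(-88, -89, -68) = -68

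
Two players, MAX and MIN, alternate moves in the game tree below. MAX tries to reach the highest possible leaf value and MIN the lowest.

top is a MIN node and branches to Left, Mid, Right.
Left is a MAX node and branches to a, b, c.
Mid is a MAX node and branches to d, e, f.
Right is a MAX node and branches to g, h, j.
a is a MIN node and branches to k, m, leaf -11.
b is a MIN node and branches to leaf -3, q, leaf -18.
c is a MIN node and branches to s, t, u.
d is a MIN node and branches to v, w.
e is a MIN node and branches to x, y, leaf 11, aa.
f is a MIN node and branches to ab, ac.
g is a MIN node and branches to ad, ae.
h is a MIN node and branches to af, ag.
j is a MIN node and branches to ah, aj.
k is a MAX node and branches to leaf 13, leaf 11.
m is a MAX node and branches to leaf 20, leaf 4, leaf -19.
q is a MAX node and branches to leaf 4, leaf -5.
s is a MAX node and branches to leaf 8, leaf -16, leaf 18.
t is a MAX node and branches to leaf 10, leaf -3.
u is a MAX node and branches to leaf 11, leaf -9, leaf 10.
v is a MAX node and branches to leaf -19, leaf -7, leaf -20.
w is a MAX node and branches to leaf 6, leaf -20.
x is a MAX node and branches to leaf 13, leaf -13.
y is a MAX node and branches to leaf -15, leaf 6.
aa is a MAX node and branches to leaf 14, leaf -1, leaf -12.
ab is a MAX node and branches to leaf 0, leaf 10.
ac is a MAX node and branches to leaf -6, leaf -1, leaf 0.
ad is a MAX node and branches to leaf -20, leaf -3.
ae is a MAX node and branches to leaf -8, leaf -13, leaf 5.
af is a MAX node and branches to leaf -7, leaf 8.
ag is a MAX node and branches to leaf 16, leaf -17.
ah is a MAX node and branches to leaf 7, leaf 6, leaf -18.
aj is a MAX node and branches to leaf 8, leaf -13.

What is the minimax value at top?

6

k (MAX): max(13, 11) = 13
m (MAX): max(20, 4, -19) = 20
a (MIN): min(13, 20, -11) = -11
q (MAX): max(4, -5) = 4
b (MIN): min(-3, 4, -18) = -18
s (MAX): max(8, -16, 18) = 18
t (MAX): max(10, -3) = 10
u (MAX): max(11, -9, 10) = 11
c (MIN): min(18, 10, 11) = 10
Left (MAX): max(-11, -18, 10) = 10
v (MAX): max(-19, -7, -20) = -7
w (MAX): max(6, -20) = 6
d (MIN): min(-7, 6) = -7
x (MAX): max(13, -13) = 13
y (MAX): max(-15, 6) = 6
aa (MAX): max(14, -1, -12) = 14
e (MIN): min(13, 6, 11, 14) = 6
ab (MAX): max(0, 10) = 10
ac (MAX): max(-6, -1, 0) = 0
f (MIN): min(10, 0) = 0
Mid (MAX): max(-7, 6, 0) = 6
ad (MAX): max(-20, -3) = -3
ae (MAX): max(-8, -13, 5) = 5
g (MIN): min(-3, 5) = -3
af (MAX): max(-7, 8) = 8
ag (MAX): max(16, -17) = 16
h (MIN): min(8, 16) = 8
ah (MAX): max(7, 6, -18) = 7
aj (MAX): max(8, -13) = 8
j (MIN): min(7, 8) = 7
Right (MAX): max(-3, 8, 7) = 8
top (MIN): min(10, 6, 8) = 6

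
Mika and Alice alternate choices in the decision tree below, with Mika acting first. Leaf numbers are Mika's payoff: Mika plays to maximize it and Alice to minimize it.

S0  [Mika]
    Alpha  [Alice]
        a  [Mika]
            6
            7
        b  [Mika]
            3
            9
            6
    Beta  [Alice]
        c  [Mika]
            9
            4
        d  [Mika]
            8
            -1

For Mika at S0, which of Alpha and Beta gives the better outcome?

a (Mika): max(6, 7) = 7
b (Mika): max(3, 9, 6) = 9
Alpha (Alice): min(7, 9) = 7
c (Mika): max(9, 4) = 9
d (Mika): max(8, -1) = 8
Beta (Alice): min(9, 8) = 8
Mika prefers the higher value; Alpha=7, Beta=8. Beta is better since 8 > 7.

Beta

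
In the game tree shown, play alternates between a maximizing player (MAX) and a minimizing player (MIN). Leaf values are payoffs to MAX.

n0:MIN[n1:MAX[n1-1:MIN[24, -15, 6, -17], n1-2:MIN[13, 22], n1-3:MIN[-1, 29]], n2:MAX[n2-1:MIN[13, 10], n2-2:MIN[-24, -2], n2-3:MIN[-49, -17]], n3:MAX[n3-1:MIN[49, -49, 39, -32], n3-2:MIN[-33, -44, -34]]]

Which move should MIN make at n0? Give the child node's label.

n1-1 (MIN): min(24, -15, 6, -17) = -17
n1-2 (MIN): min(13, 22) = 13
n1-3 (MIN): min(-1, 29) = -1
n1 (MAX): max(-17, 13, -1) = 13
n2-1 (MIN): min(13, 10) = 10
n2-2 (MIN): min(-24, -2) = -24
n2-3 (MIN): min(-49, -17) = -49
n2 (MAX): max(10, -24, -49) = 10
n3-1 (MIN): min(49, -49, 39, -32) = -49
n3-2 (MIN): min(-33, -44, -34) = -44
n3 (MAX): max(-49, -44) = -44
n0 (MIN): min(13, 10, -44) = -44
MIN at n0 wants the lowest of {n1=13, n2=10, n3=-44}, so chooses n3.

n3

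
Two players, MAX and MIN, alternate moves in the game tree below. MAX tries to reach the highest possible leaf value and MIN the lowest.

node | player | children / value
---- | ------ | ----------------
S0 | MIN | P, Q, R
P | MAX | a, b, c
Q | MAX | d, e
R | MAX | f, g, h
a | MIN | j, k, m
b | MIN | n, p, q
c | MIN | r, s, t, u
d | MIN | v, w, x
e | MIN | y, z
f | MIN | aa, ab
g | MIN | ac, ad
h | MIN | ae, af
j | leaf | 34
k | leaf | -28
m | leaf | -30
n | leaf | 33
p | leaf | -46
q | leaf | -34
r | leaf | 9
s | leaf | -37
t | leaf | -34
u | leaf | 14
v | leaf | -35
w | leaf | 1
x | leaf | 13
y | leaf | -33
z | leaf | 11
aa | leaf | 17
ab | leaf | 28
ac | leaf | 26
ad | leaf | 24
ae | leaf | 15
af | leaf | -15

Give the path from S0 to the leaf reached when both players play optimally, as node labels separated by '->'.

a (MIN): min(34, -28, -30) = -30
b (MIN): min(33, -46, -34) = -46
c (MIN): min(9, -37, -34, 14) = -37
P (MAX): max(-30, -46, -37) = -30
d (MIN): min(-35, 1, 13) = -35
e (MIN): min(-33, 11) = -33
Q (MAX): max(-35, -33) = -33
f (MIN): min(17, 28) = 17
g (MIN): min(26, 24) = 24
h (MIN): min(15, -15) = -15
R (MAX): max(17, 24, -15) = 24
S0 (MIN): min(-30, -33, 24) = -33
At S0, MIN picks Q (lowest: -33).
At Q, MAX picks e (highest: -33).
At e, MIN picks y (lowest: -33).
Terminal value -33.

S0 -> Q -> e -> y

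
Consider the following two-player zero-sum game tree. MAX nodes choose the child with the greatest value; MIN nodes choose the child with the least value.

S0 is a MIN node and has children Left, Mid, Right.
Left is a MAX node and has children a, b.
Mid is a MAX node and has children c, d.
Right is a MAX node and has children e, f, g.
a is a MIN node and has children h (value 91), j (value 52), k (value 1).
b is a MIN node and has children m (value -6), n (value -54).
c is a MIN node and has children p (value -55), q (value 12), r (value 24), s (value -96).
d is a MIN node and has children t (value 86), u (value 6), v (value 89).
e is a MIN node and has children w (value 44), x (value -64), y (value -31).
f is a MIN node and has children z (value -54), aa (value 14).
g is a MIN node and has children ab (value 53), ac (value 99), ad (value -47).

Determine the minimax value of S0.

-47

a (MIN): min(91, 52, 1) = 1
b (MIN): min(-6, -54) = -54
Left (MAX): max(1, -54) = 1
c (MIN): min(-55, 12, 24, -96) = -96
d (MIN): min(86, 6, 89) = 6
Mid (MAX): max(-96, 6) = 6
e (MIN): min(44, -64, -31) = -64
f (MIN): min(-54, 14) = -54
g (MIN): min(53, 99, -47) = -47
Right (MAX): max(-64, -54, -47) = -47
S0 (MIN): min(1, 6, -47) = -47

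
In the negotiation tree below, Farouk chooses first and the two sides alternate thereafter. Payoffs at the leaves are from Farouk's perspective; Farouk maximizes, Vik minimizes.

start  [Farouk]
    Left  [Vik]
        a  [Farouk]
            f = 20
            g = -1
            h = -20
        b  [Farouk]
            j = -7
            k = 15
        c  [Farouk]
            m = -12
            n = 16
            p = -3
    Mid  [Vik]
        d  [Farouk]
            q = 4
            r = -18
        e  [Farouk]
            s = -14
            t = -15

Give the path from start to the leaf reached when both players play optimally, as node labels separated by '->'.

start -> Left -> b -> k

a (Farouk): max(20, -1, -20) = 20
b (Farouk): max(-7, 15) = 15
c (Farouk): max(-12, 16, -3) = 16
Left (Vik): min(20, 15, 16) = 15
d (Farouk): max(4, -18) = 4
e (Farouk): max(-14, -15) = -14
Mid (Vik): min(4, -14) = -14
start (Farouk): max(15, -14) = 15
At start, Farouk picks Left (highest: 15).
At Left, Vik picks b (lowest: 15).
At b, Farouk picks k (highest: 15).
Terminal value 15.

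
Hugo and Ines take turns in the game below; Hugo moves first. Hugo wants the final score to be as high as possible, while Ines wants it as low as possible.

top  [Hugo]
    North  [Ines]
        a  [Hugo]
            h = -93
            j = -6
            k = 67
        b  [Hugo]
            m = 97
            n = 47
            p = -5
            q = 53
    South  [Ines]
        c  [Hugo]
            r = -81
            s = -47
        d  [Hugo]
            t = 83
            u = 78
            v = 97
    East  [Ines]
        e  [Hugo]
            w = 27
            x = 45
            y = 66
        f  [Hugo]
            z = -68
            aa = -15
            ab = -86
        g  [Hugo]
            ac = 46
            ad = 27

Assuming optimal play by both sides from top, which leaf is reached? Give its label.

k

a (Hugo): max(-93, -6, 67) = 67
b (Hugo): max(97, 47, -5, 53) = 97
North (Ines): min(67, 97) = 67
c (Hugo): max(-81, -47) = -47
d (Hugo): max(83, 78, 97) = 97
South (Ines): min(-47, 97) = -47
e (Hugo): max(27, 45, 66) = 66
f (Hugo): max(-68, -15, -86) = -15
g (Hugo): max(46, 27) = 46
East (Ines): min(66, -15, 46) = -15
top (Hugo): max(67, -47, -15) = 67
At top, Hugo picks North (highest: 67).
At North, Ines picks a (lowest: 67).
At a, Hugo picks k (highest: 67).
Terminal value 67.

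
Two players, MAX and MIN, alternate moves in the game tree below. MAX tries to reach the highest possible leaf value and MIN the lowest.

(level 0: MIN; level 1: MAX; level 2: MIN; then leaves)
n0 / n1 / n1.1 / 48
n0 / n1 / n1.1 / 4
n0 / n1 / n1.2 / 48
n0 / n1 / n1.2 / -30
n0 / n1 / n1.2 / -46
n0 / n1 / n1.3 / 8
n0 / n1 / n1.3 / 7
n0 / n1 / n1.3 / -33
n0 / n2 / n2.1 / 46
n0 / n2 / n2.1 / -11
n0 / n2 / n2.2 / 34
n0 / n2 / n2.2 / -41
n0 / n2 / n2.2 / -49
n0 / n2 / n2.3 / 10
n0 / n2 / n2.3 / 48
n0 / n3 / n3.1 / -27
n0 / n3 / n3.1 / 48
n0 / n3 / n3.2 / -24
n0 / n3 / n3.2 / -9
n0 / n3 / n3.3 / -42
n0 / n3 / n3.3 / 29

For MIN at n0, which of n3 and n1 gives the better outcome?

n3

n3.1 (MIN): min(-27, 48) = -27
n3.2 (MIN): min(-24, -9) = -24
n3.3 (MIN): min(-42, 29) = -42
n3 (MAX): max(-27, -24, -42) = -24
n1.1 (MIN): min(48, 4) = 4
n1.2 (MIN): min(48, -30, -46) = -46
n1.3 (MIN): min(8, 7, -33) = -33
n1 (MAX): max(4, -46, -33) = 4
MIN prefers the lower value; n3=-24, n1=4. n3 is better since -24 < 4.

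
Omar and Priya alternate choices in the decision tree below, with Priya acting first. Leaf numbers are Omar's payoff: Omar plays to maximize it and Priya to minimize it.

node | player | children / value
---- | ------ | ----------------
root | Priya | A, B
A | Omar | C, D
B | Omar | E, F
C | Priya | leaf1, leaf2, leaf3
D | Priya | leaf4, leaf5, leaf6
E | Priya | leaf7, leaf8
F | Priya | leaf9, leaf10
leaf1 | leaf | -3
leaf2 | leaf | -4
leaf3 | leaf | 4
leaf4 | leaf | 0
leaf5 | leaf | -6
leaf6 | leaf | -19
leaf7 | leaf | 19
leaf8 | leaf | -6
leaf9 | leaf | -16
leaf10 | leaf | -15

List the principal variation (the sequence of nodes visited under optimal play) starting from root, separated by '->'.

C (Priya): min(-3, -4, 4) = -4
D (Priya): min(0, -6, -19) = -19
A (Omar): max(-4, -19) = -4
E (Priya): min(19, -6) = -6
F (Priya): min(-16, -15) = -16
B (Omar): max(-6, -16) = -6
root (Priya): min(-4, -6) = -6
At root, Priya picks B (lowest: -6).
At B, Omar picks E (highest: -6).
At E, Priya picks leaf8 (lowest: -6).
Terminal value -6.

root -> B -> E -> leaf8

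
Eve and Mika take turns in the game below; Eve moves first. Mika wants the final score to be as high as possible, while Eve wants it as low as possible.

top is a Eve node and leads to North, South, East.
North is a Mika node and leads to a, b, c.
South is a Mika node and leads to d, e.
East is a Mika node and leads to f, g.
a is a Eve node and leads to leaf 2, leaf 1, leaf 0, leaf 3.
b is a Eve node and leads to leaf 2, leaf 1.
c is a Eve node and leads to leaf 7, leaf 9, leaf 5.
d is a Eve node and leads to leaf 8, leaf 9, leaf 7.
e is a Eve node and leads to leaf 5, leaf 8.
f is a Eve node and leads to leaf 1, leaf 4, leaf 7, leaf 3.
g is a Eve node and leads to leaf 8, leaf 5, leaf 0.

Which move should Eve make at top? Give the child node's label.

a (Eve): min(2, 1, 0, 3) = 0
b (Eve): min(2, 1) = 1
c (Eve): min(7, 9, 5) = 5
North (Mika): max(0, 1, 5) = 5
d (Eve): min(8, 9, 7) = 7
e (Eve): min(5, 8) = 5
South (Mika): max(7, 5) = 7
f (Eve): min(1, 4, 7, 3) = 1
g (Eve): min(8, 5, 0) = 0
East (Mika): max(1, 0) = 1
top (Eve): min(5, 7, 1) = 1
Eve at top wants the lowest of {North=5, South=7, East=1}, so chooses East.

East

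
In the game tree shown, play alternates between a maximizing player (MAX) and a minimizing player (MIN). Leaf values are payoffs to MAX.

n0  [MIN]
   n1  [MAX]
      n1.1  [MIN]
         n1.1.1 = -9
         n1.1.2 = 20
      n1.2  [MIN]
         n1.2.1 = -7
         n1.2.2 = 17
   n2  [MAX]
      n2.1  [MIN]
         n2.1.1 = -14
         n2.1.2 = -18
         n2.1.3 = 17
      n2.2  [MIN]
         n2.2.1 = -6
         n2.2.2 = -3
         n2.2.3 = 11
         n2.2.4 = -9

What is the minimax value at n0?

n1.1 (MIN): min(-9, 20) = -9
n1.2 (MIN): min(-7, 17) = -7
n1 (MAX): max(-9, -7) = -7
n2.1 (MIN): min(-14, -18, 17) = -18
n2.2 (MIN): min(-6, -3, 11, -9) = -9
n2 (MAX): max(-18, -9) = -9
n0 (MIN): min(-7, -9) = -9

-9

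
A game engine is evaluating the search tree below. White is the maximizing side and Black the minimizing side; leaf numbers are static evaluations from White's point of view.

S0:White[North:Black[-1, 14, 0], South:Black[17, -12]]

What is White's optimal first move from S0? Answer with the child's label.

North

North (Black): min(-1, 14, 0) = -1
South (Black): min(17, -12) = -12
S0 (White): max(-1, -12) = -1
White at S0 wants the highest of {North=-1, South=-12}, so chooses North.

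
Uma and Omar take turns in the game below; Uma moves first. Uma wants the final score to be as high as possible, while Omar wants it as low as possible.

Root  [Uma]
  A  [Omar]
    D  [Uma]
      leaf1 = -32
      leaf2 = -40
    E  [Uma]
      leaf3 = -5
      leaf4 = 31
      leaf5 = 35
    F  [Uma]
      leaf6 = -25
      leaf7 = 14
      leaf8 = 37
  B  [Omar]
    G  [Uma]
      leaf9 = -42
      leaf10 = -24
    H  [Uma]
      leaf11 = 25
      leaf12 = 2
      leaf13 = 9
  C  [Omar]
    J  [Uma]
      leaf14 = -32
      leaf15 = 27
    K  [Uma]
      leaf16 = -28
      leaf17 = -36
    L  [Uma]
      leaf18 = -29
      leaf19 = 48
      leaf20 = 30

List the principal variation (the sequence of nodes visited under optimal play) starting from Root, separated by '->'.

Root -> B -> G -> leaf10

D (Uma): max(-32, -40) = -32
E (Uma): max(-5, 31, 35) = 35
F (Uma): max(-25, 14, 37) = 37
A (Omar): min(-32, 35, 37) = -32
G (Uma): max(-42, -24) = -24
H (Uma): max(25, 2, 9) = 25
B (Omar): min(-24, 25) = -24
J (Uma): max(-32, 27) = 27
K (Uma): max(-28, -36) = -28
L (Uma): max(-29, 48, 30) = 48
C (Omar): min(27, -28, 48) = -28
Root (Uma): max(-32, -24, -28) = -24
At Root, Uma picks B (highest: -24).
At B, Omar picks G (lowest: -24).
At G, Uma picks leaf10 (highest: -24).
Terminal value -24.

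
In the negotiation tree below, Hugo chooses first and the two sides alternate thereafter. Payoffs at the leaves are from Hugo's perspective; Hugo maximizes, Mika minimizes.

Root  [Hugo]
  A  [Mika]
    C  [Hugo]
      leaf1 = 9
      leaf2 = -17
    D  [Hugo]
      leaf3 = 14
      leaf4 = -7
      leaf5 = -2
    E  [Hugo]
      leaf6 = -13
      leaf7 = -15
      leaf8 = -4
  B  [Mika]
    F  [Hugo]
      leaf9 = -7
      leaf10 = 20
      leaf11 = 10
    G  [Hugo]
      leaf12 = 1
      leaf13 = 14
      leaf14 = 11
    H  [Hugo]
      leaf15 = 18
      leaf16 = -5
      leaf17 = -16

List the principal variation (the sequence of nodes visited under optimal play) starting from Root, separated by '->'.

Root -> B -> G -> leaf13

C (Hugo): max(9, -17) = 9
D (Hugo): max(14, -7, -2) = 14
E (Hugo): max(-13, -15, -4) = -4
A (Mika): min(9, 14, -4) = -4
F (Hugo): max(-7, 20, 10) = 20
G (Hugo): max(1, 14, 11) = 14
H (Hugo): max(18, -5, -16) = 18
B (Mika): min(20, 14, 18) = 14
Root (Hugo): max(-4, 14) = 14
At Root, Hugo picks B (highest: 14).
At B, Mika picks G (lowest: 14).
At G, Hugo picks leaf13 (highest: 14).
Terminal value 14.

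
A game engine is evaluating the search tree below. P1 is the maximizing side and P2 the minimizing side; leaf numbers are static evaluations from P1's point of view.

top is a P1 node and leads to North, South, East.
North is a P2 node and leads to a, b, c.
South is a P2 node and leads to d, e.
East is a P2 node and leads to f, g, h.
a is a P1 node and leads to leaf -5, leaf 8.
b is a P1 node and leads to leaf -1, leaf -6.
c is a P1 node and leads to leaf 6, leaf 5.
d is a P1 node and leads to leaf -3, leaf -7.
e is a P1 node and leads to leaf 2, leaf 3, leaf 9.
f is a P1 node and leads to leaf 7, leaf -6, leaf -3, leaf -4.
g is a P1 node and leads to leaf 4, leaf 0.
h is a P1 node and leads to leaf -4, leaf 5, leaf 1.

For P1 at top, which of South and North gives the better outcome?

d (P1): max(-3, -7) = -3
e (P1): max(2, 3, 9) = 9
South (P2): min(-3, 9) = -3
a (P1): max(-5, 8) = 8
b (P1): max(-1, -6) = -1
c (P1): max(6, 5) = 6
North (P2): min(8, -1, 6) = -1
P1 prefers the higher value; South=-3, North=-1. North is better since -1 > -3.

North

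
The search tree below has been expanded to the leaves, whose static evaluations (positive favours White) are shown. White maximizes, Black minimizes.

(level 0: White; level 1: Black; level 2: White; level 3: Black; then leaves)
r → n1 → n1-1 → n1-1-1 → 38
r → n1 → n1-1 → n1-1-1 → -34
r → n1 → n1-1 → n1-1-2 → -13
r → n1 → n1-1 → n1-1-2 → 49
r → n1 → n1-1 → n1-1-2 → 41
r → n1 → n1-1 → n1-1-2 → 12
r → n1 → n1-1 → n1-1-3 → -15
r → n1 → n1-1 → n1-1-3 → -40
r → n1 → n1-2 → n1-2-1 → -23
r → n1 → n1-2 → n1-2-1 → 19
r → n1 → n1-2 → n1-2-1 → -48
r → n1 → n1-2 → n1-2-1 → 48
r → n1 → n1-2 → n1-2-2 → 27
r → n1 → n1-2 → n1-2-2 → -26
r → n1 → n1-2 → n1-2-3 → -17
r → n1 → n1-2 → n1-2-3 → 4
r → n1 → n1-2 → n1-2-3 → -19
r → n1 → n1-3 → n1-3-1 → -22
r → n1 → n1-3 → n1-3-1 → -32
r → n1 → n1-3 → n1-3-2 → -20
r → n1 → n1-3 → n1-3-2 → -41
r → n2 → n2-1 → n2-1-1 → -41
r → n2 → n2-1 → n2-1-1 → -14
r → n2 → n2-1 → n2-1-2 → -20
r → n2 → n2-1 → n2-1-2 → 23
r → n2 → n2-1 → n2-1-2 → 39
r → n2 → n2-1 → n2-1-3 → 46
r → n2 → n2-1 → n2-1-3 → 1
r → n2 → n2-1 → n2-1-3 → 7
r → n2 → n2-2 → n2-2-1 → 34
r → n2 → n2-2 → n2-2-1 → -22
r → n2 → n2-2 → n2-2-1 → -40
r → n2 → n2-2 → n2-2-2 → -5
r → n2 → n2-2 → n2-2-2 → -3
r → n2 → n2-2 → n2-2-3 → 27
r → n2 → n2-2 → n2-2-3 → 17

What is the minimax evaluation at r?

n1-1-1 (Black): min(38, -34) = -34
n1-1-2 (Black): min(-13, 49, 41, 12) = -13
n1-1-3 (Black): min(-15, -40) = -40
n1-1 (White): max(-34, -13, -40) = -13
n1-2-1 (Black): min(-23, 19, -48, 48) = -48
n1-2-2 (Black): min(27, -26) = -26
n1-2-3 (Black): min(-17, 4, -19) = -19
n1-2 (White): max(-48, -26, -19) = -19
n1-3-1 (Black): min(-22, -32) = -32
n1-3-2 (Black): min(-20, -41) = -41
n1-3 (White): max(-32, -41) = -32
n1 (Black): min(-13, -19, -32) = -32
n2-1-1 (Black): min(-41, -14) = -41
n2-1-2 (Black): min(-20, 23, 39) = -20
n2-1-3 (Black): min(46, 1, 7) = 1
n2-1 (White): max(-41, -20, 1) = 1
n2-2-1 (Black): min(34, -22, -40) = -40
n2-2-2 (Black): min(-5, -3) = -5
n2-2-3 (Black): min(27, 17) = 17
n2-2 (White): max(-40, -5, 17) = 17
n2 (Black): min(1, 17) = 1
r (White): max(-32, 1) = 1

1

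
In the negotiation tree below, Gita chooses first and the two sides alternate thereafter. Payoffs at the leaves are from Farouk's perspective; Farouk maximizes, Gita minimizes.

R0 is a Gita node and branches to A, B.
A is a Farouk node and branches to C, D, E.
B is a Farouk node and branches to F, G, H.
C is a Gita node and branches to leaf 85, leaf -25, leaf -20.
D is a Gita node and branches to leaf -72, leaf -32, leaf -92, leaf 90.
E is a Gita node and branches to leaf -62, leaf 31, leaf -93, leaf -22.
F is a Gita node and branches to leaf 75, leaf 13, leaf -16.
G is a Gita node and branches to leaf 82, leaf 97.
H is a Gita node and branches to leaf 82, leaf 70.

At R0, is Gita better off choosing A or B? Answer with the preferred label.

C (Gita): min(85, -25, -20) = -25
D (Gita): min(-72, -32, -92, 90) = -92
E (Gita): min(-62, 31, -93, -22) = -93
A (Farouk): max(-25, -92, -93) = -25
F (Gita): min(75, 13, -16) = -16
G (Gita): min(82, 97) = 82
H (Gita): min(82, 70) = 70
B (Farouk): max(-16, 82, 70) = 82
Gita prefers the lower value; A=-25, B=82. A is better since -25 < 82.

A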